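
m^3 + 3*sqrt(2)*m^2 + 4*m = m*(m + sqrt(2))*(m + 2*sqrt(2))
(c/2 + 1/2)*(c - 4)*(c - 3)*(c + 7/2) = c^4/2 - 5*c^3/4 - 8*c^2 + 59*c/4 + 21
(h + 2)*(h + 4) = h^2 + 6*h + 8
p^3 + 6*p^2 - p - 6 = (p - 1)*(p + 1)*(p + 6)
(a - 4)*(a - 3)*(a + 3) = a^3 - 4*a^2 - 9*a + 36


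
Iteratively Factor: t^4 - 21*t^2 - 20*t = (t + 4)*(t^3 - 4*t^2 - 5*t) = t*(t + 4)*(t^2 - 4*t - 5) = t*(t - 5)*(t + 4)*(t + 1)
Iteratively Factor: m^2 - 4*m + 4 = (m - 2)*(m - 2)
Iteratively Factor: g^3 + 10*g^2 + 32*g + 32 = (g + 4)*(g^2 + 6*g + 8) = (g + 2)*(g + 4)*(g + 4)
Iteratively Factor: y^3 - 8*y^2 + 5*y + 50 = (y - 5)*(y^2 - 3*y - 10) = (y - 5)*(y + 2)*(y - 5)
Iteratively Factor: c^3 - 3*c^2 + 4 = (c + 1)*(c^2 - 4*c + 4) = (c - 2)*(c + 1)*(c - 2)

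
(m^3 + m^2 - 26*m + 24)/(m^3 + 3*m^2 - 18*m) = (m^2 - 5*m + 4)/(m*(m - 3))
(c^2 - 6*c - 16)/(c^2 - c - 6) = (c - 8)/(c - 3)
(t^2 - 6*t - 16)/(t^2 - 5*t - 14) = (t - 8)/(t - 7)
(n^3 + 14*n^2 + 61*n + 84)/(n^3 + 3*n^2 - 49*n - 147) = (n + 4)/(n - 7)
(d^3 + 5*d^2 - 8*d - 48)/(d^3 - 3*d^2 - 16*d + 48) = (d + 4)/(d - 4)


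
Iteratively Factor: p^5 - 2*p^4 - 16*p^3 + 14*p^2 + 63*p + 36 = (p + 1)*(p^4 - 3*p^3 - 13*p^2 + 27*p + 36) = (p + 1)^2*(p^3 - 4*p^2 - 9*p + 36) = (p + 1)^2*(p + 3)*(p^2 - 7*p + 12) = (p - 3)*(p + 1)^2*(p + 3)*(p - 4)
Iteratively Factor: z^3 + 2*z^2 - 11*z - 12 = (z - 3)*(z^2 + 5*z + 4) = (z - 3)*(z + 1)*(z + 4)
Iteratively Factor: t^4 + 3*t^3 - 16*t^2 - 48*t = (t)*(t^3 + 3*t^2 - 16*t - 48) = t*(t + 4)*(t^2 - t - 12) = t*(t + 3)*(t + 4)*(t - 4)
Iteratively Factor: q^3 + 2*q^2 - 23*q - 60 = (q + 4)*(q^2 - 2*q - 15) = (q + 3)*(q + 4)*(q - 5)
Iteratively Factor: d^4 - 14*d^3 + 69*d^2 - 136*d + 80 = (d - 5)*(d^3 - 9*d^2 + 24*d - 16) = (d - 5)*(d - 4)*(d^2 - 5*d + 4) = (d - 5)*(d - 4)*(d - 1)*(d - 4)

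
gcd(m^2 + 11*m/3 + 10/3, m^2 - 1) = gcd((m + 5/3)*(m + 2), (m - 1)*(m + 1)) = 1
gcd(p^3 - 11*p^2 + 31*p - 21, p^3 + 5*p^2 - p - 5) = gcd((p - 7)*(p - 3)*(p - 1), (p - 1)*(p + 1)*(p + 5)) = p - 1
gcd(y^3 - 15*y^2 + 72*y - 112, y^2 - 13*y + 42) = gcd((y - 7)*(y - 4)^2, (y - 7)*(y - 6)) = y - 7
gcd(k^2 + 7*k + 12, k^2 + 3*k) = k + 3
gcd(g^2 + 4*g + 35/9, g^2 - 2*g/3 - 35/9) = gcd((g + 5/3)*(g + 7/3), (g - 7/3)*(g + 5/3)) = g + 5/3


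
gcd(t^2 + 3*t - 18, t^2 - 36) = t + 6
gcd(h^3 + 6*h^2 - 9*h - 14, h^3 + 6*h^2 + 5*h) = h + 1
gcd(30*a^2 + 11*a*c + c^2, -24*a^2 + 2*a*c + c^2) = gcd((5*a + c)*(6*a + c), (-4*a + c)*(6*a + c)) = 6*a + c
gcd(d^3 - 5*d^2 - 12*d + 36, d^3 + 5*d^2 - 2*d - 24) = d^2 + d - 6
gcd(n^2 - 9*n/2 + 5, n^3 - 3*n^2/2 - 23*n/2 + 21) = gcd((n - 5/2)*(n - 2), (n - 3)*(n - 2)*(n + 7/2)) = n - 2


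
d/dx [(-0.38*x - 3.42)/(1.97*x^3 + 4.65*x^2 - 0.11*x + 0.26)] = (1.4972*x^3 + 21.9792*x^2 + 31.806*x - 0.475)/(3.8809*x^6 + 18.321*x^5 + 21.1891*x^4 + 0.00139999999999985*x^3 + 2.4301*x^2 - 0.0572*x + 0.0676)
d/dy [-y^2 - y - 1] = -2*y - 1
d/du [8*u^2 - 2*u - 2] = 16*u - 2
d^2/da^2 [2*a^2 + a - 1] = 4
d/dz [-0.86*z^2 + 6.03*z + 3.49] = 6.03 - 1.72*z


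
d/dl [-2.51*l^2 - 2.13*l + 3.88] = -5.02*l - 2.13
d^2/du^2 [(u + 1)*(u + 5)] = 2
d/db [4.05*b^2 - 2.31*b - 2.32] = 8.1*b - 2.31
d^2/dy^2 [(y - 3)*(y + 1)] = 2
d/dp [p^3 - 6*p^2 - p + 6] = 3*p^2 - 12*p - 1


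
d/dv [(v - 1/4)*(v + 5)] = 2*v + 19/4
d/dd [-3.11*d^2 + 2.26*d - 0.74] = 2.26 - 6.22*d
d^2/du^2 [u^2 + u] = 2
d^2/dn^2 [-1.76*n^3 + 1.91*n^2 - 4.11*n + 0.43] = 3.82 - 10.56*n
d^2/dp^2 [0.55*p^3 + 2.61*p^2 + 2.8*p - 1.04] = 3.3*p + 5.22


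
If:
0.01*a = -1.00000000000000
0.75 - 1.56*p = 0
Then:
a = -100.00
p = 0.48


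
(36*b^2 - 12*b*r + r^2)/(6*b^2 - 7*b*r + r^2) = (-6*b + r)/(-b + r)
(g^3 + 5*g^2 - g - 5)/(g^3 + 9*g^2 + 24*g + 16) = (g^2 + 4*g - 5)/(g^2 + 8*g + 16)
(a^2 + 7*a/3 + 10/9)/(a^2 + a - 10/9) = (3*a + 2)/(3*a - 2)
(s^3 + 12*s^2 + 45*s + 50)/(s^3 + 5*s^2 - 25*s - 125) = (s + 2)/(s - 5)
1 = 1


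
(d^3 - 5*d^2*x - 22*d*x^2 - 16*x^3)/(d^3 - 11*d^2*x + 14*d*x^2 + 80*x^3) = (-d - x)/(-d + 5*x)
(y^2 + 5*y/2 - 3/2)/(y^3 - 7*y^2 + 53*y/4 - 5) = 2*(y + 3)/(2*y^2 - 13*y + 20)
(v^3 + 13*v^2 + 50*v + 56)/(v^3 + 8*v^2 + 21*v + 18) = (v^2 + 11*v + 28)/(v^2 + 6*v + 9)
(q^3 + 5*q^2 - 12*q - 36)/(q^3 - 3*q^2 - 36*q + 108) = (q + 2)/(q - 6)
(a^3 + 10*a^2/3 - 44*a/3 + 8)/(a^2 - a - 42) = (3*a^2 - 8*a + 4)/(3*(a - 7))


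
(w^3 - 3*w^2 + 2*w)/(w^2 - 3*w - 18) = w*(-w^2 + 3*w - 2)/(-w^2 + 3*w + 18)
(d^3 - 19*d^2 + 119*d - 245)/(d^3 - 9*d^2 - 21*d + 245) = (d - 5)/(d + 5)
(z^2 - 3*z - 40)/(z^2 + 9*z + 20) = (z - 8)/(z + 4)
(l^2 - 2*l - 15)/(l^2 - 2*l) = (l^2 - 2*l - 15)/(l*(l - 2))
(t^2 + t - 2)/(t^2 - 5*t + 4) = (t + 2)/(t - 4)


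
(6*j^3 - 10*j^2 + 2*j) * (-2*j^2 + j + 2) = -12*j^5 + 26*j^4 - 2*j^3 - 18*j^2 + 4*j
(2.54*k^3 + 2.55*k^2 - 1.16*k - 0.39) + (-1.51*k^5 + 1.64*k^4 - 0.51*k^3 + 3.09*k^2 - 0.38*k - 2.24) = -1.51*k^5 + 1.64*k^4 + 2.03*k^3 + 5.64*k^2 - 1.54*k - 2.63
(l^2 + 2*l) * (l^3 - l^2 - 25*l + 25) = l^5 + l^4 - 27*l^3 - 25*l^2 + 50*l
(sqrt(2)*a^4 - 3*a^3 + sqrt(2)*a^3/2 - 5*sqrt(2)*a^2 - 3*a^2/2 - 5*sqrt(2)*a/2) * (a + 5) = sqrt(2)*a^5 - 3*a^4 + 11*sqrt(2)*a^4/2 - 33*a^3/2 - 5*sqrt(2)*a^3/2 - 55*sqrt(2)*a^2/2 - 15*a^2/2 - 25*sqrt(2)*a/2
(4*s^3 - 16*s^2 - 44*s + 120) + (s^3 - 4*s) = 5*s^3 - 16*s^2 - 48*s + 120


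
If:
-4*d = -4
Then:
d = 1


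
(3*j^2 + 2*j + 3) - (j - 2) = 3*j^2 + j + 5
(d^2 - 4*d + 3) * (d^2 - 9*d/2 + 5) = d^4 - 17*d^3/2 + 26*d^2 - 67*d/2 + 15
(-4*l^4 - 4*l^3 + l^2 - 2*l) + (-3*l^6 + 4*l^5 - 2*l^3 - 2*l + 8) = -3*l^6 + 4*l^5 - 4*l^4 - 6*l^3 + l^2 - 4*l + 8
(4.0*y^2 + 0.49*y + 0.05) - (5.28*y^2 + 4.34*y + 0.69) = -1.28*y^2 - 3.85*y - 0.64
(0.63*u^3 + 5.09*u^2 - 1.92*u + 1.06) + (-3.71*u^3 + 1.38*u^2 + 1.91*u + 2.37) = -3.08*u^3 + 6.47*u^2 - 0.01*u + 3.43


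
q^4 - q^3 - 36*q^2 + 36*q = q*(q - 6)*(q - 1)*(q + 6)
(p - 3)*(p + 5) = p^2 + 2*p - 15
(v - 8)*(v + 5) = v^2 - 3*v - 40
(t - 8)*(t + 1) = t^2 - 7*t - 8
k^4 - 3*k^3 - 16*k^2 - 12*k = k*(k - 6)*(k + 1)*(k + 2)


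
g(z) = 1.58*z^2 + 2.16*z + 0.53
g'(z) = 3.16*z + 2.16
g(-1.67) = 1.33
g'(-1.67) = -3.12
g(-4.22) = 19.55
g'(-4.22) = -11.18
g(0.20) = 1.03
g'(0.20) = 2.79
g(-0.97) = -0.08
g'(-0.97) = -0.91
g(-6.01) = 44.62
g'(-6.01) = -16.83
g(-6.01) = 44.62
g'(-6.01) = -16.83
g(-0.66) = -0.21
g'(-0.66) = 0.07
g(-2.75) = 6.54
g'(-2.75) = -6.53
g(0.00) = 0.53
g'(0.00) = 2.16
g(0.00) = 0.53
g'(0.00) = 2.16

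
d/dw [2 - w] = -1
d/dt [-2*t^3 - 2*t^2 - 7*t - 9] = -6*t^2 - 4*t - 7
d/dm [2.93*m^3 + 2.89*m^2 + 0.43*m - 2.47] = 8.79*m^2 + 5.78*m + 0.43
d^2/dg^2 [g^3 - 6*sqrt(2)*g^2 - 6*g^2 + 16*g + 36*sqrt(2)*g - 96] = 6*g - 12*sqrt(2) - 12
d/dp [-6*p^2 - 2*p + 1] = -12*p - 2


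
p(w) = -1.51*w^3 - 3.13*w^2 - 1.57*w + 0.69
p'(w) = -4.53*w^2 - 6.26*w - 1.57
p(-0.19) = 0.89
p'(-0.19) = -0.54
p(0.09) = 0.52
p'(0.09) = -2.17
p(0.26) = 0.04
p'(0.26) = -3.50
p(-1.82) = 2.28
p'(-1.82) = -5.18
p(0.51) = -1.13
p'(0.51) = -5.94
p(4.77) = -241.90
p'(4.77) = -134.50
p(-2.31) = 6.23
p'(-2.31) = -11.28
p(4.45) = -201.34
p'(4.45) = -119.13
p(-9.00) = 862.08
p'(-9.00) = -312.16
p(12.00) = -3078.15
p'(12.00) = -729.01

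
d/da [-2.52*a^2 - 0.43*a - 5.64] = -5.04*a - 0.43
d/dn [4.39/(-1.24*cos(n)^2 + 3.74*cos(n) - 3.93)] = (16.4186 - 10.8872*cos(n))*sin(n)/(1.24*cos(n)^2 - 3.74*cos(n) + 3.93)^2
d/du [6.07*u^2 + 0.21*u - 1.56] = 12.14*u + 0.21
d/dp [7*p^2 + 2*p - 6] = 14*p + 2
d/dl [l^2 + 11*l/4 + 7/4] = 2*l + 11/4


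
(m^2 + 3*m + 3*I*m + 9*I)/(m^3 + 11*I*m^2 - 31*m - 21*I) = (m + 3)/(m^2 + 8*I*m - 7)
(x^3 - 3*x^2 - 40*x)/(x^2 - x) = (x^2 - 3*x - 40)/(x - 1)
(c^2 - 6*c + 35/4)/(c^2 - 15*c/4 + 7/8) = 2*(2*c - 5)/(4*c - 1)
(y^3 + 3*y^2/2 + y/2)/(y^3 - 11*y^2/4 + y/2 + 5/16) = 8*y*(2*y^2 + 3*y + 1)/(16*y^3 - 44*y^2 + 8*y + 5)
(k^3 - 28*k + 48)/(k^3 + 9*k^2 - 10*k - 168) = (k - 2)/(k + 7)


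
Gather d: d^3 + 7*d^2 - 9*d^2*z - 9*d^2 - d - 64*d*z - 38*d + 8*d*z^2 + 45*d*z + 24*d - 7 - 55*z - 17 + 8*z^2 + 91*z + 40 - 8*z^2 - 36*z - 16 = d^3 + d^2*(-9*z - 2) + d*(8*z^2 - 19*z - 15)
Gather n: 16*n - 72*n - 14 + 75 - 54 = 7 - 56*n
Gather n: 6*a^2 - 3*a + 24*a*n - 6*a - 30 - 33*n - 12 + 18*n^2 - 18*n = 6*a^2 - 9*a + 18*n^2 + n*(24*a - 51) - 42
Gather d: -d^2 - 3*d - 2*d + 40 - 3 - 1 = -d^2 - 5*d + 36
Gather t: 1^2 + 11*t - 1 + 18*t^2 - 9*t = 18*t^2 + 2*t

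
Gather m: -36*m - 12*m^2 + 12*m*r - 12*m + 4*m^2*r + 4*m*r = m^2*(4*r - 12) + m*(16*r - 48)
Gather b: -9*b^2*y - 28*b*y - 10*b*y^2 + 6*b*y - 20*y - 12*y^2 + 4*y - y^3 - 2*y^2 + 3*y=-9*b^2*y + b*(-10*y^2 - 22*y) - y^3 - 14*y^2 - 13*y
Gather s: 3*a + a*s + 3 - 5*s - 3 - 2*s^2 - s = 3*a - 2*s^2 + s*(a - 6)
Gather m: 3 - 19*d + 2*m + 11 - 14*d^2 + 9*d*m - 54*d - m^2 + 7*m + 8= -14*d^2 - 73*d - m^2 + m*(9*d + 9) + 22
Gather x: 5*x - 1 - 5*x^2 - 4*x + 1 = -5*x^2 + x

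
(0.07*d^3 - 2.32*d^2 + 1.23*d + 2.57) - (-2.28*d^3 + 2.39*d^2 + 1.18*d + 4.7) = 2.35*d^3 - 4.71*d^2 + 0.05*d - 2.13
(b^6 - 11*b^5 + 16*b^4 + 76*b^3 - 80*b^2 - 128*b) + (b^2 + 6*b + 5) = b^6 - 11*b^5 + 16*b^4 + 76*b^3 - 79*b^2 - 122*b + 5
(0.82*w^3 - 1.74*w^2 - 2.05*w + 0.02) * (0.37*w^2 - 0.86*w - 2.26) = 0.3034*w^5 - 1.349*w^4 - 1.1153*w^3 + 5.7028*w^2 + 4.6158*w - 0.0452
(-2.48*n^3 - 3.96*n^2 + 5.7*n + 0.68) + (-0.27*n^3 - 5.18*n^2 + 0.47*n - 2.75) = -2.75*n^3 - 9.14*n^2 + 6.17*n - 2.07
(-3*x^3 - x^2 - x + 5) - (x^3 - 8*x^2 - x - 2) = -4*x^3 + 7*x^2 + 7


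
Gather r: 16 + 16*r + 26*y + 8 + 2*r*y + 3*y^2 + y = r*(2*y + 16) + 3*y^2 + 27*y + 24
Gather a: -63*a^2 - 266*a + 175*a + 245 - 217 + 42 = -63*a^2 - 91*a + 70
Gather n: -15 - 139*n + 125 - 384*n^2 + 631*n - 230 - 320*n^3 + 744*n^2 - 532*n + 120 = -320*n^3 + 360*n^2 - 40*n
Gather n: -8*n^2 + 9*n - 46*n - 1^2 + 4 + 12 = -8*n^2 - 37*n + 15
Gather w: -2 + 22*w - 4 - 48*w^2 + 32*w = -48*w^2 + 54*w - 6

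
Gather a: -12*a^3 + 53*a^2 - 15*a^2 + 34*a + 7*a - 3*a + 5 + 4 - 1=-12*a^3 + 38*a^2 + 38*a + 8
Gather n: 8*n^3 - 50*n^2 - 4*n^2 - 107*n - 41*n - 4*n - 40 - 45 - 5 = 8*n^3 - 54*n^2 - 152*n - 90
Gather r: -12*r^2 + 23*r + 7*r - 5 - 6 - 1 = -12*r^2 + 30*r - 12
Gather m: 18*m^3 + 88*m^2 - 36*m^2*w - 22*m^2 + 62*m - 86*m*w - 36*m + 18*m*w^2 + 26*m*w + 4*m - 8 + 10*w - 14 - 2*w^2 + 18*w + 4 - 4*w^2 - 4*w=18*m^3 + m^2*(66 - 36*w) + m*(18*w^2 - 60*w + 30) - 6*w^2 + 24*w - 18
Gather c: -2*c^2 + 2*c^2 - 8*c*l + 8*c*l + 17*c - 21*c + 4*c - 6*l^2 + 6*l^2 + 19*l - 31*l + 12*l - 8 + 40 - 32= 0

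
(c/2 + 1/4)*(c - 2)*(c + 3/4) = c^3/2 - 3*c^2/8 - 17*c/16 - 3/8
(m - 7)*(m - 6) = m^2 - 13*m + 42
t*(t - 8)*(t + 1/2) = t^3 - 15*t^2/2 - 4*t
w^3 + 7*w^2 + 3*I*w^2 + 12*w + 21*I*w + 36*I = (w + 3)*(w + 4)*(w + 3*I)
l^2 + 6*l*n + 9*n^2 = (l + 3*n)^2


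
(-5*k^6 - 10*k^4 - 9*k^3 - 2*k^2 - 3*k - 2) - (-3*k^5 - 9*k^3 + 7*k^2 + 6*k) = -5*k^6 + 3*k^5 - 10*k^4 - 9*k^2 - 9*k - 2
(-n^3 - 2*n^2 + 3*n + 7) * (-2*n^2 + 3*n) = 2*n^5 + n^4 - 12*n^3 - 5*n^2 + 21*n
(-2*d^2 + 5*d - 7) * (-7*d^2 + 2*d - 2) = 14*d^4 - 39*d^3 + 63*d^2 - 24*d + 14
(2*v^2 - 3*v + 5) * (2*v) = 4*v^3 - 6*v^2 + 10*v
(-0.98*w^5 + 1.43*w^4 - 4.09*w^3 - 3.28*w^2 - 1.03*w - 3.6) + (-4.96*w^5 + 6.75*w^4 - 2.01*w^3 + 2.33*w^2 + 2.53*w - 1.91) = -5.94*w^5 + 8.18*w^4 - 6.1*w^3 - 0.95*w^2 + 1.5*w - 5.51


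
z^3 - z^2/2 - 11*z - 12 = (z - 4)*(z + 3/2)*(z + 2)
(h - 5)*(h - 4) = h^2 - 9*h + 20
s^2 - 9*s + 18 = (s - 6)*(s - 3)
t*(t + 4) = t^2 + 4*t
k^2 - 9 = (k - 3)*(k + 3)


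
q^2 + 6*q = q*(q + 6)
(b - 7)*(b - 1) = b^2 - 8*b + 7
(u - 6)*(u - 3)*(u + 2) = u^3 - 7*u^2 + 36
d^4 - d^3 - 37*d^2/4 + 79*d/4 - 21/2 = (d - 2)*(d - 3/2)*(d - 1)*(d + 7/2)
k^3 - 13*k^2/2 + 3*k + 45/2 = (k - 5)*(k - 3)*(k + 3/2)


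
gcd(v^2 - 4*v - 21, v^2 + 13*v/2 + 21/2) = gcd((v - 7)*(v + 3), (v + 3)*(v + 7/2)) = v + 3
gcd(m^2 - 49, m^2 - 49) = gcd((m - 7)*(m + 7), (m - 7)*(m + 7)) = m^2 - 49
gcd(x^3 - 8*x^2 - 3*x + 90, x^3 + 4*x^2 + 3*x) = x + 3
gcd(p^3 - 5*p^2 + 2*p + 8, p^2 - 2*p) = p - 2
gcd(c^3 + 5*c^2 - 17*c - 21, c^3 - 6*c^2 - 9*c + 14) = 1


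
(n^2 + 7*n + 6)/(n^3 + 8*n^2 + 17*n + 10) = (n + 6)/(n^2 + 7*n + 10)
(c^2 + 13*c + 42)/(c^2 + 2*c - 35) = (c + 6)/(c - 5)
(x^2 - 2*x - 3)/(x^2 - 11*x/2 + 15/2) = 2*(x + 1)/(2*x - 5)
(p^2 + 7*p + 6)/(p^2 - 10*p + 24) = (p^2 + 7*p + 6)/(p^2 - 10*p + 24)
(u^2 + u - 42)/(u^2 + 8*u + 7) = (u - 6)/(u + 1)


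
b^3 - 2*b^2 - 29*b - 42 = (b - 7)*(b + 2)*(b + 3)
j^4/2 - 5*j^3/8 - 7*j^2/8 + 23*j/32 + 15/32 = (j/2 + 1/2)*(j - 3/2)*(j - 5/4)*(j + 1/2)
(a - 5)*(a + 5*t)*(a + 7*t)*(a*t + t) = a^4*t + 12*a^3*t^2 - 4*a^3*t + 35*a^2*t^3 - 48*a^2*t^2 - 5*a^2*t - 140*a*t^3 - 60*a*t^2 - 175*t^3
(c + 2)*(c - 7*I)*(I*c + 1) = I*c^3 + 8*c^2 + 2*I*c^2 + 16*c - 7*I*c - 14*I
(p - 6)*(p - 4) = p^2 - 10*p + 24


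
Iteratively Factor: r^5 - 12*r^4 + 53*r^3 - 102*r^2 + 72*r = (r - 4)*(r^4 - 8*r^3 + 21*r^2 - 18*r) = r*(r - 4)*(r^3 - 8*r^2 + 21*r - 18) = r*(r - 4)*(r - 3)*(r^2 - 5*r + 6) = r*(r - 4)*(r - 3)*(r - 2)*(r - 3)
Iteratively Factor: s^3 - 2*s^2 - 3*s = (s + 1)*(s^2 - 3*s) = s*(s + 1)*(s - 3)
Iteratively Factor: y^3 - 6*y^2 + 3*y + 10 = (y + 1)*(y^2 - 7*y + 10) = (y - 2)*(y + 1)*(y - 5)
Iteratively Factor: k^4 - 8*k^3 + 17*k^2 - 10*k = (k - 5)*(k^3 - 3*k^2 + 2*k) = k*(k - 5)*(k^2 - 3*k + 2) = k*(k - 5)*(k - 2)*(k - 1)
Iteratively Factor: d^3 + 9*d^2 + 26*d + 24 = (d + 2)*(d^2 + 7*d + 12) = (d + 2)*(d + 3)*(d + 4)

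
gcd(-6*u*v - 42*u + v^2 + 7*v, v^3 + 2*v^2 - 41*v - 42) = v + 7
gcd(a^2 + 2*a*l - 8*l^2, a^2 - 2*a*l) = a - 2*l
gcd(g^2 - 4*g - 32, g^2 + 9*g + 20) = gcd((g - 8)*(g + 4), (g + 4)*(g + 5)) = g + 4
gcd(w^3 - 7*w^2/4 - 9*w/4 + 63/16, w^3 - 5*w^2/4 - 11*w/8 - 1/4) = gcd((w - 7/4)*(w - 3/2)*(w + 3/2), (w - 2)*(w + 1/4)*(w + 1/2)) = 1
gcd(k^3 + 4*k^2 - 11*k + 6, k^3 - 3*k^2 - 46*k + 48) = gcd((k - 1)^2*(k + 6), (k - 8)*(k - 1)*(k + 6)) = k^2 + 5*k - 6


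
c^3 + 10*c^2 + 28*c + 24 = (c + 2)^2*(c + 6)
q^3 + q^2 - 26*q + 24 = (q - 4)*(q - 1)*(q + 6)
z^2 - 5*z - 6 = (z - 6)*(z + 1)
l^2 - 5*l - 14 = (l - 7)*(l + 2)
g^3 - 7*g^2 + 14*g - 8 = (g - 4)*(g - 2)*(g - 1)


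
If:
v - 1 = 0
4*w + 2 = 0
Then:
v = 1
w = -1/2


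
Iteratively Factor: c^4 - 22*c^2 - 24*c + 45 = (c - 5)*(c^3 + 5*c^2 + 3*c - 9) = (c - 5)*(c + 3)*(c^2 + 2*c - 3) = (c - 5)*(c - 1)*(c + 3)*(c + 3)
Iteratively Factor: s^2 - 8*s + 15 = (s - 5)*(s - 3)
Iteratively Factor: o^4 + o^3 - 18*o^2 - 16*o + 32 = (o + 2)*(o^3 - o^2 - 16*o + 16) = (o - 1)*(o + 2)*(o^2 - 16) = (o - 1)*(o + 2)*(o + 4)*(o - 4)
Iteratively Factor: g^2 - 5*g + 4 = (g - 4)*(g - 1)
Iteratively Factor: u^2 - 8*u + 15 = (u - 3)*(u - 5)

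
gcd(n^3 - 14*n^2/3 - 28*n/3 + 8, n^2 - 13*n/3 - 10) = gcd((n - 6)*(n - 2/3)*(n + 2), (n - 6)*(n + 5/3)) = n - 6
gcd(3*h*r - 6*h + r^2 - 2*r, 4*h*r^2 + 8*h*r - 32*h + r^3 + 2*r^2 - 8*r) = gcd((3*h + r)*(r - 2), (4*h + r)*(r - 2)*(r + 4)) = r - 2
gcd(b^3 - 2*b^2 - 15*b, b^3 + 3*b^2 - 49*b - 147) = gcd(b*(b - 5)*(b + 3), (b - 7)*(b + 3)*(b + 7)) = b + 3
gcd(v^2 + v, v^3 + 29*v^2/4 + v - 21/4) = v + 1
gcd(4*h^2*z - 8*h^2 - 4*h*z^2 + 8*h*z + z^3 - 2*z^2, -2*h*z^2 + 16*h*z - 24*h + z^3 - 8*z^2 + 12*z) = -2*h*z + 4*h + z^2 - 2*z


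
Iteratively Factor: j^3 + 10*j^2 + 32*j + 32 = (j + 4)*(j^2 + 6*j + 8) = (j + 4)^2*(j + 2)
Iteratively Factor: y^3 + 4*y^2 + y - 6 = (y - 1)*(y^2 + 5*y + 6) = (y - 1)*(y + 2)*(y + 3)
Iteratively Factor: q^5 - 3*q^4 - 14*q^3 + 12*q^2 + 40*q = (q - 5)*(q^4 + 2*q^3 - 4*q^2 - 8*q) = (q - 5)*(q + 2)*(q^3 - 4*q) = (q - 5)*(q - 2)*(q + 2)*(q^2 + 2*q) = q*(q - 5)*(q - 2)*(q + 2)*(q + 2)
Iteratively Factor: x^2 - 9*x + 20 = (x - 5)*(x - 4)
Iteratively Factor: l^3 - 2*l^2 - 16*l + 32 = (l + 4)*(l^2 - 6*l + 8) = (l - 2)*(l + 4)*(l - 4)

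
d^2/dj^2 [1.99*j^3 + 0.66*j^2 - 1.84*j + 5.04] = 11.94*j + 1.32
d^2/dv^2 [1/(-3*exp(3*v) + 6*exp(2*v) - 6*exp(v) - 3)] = (-2*(3*exp(2*v) - 4*exp(v) + 2)^2*exp(v) + (9*exp(2*v) - 8*exp(v) + 2)*(exp(3*v) - 2*exp(2*v) + 2*exp(v) + 1))*exp(v)/(3*(exp(3*v) - 2*exp(2*v) + 2*exp(v) + 1)^3)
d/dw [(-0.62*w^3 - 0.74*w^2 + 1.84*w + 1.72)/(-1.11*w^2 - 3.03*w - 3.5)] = (0.6882*w^4 + 3.7572*w^3 + 10.7946*w^2 + 8.9984*w - 1.2284)/(1.2321*w^4 + 6.7266*w^3 + 16.9509*w^2 + 21.21*w + 12.25)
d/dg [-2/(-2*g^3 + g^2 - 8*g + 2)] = 4*(-3*g^2 + g - 4)/(2*g^3 - g^2 + 8*g - 2)^2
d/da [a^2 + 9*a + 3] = 2*a + 9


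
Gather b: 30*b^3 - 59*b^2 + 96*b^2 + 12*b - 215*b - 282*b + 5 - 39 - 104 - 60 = 30*b^3 + 37*b^2 - 485*b - 198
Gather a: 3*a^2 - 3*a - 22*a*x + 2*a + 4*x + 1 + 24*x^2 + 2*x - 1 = 3*a^2 + a*(-22*x - 1) + 24*x^2 + 6*x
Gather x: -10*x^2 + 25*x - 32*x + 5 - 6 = -10*x^2 - 7*x - 1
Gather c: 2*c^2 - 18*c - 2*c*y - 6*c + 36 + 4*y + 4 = 2*c^2 + c*(-2*y - 24) + 4*y + 40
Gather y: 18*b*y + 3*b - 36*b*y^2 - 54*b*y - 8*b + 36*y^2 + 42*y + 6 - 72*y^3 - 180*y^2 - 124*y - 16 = -5*b - 72*y^3 + y^2*(-36*b - 144) + y*(-36*b - 82) - 10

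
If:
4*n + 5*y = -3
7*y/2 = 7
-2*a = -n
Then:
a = -13/8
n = -13/4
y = 2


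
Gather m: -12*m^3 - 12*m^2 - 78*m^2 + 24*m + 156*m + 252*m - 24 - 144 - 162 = -12*m^3 - 90*m^2 + 432*m - 330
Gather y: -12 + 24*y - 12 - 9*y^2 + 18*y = -9*y^2 + 42*y - 24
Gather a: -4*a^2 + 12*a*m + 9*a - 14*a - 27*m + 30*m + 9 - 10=-4*a^2 + a*(12*m - 5) + 3*m - 1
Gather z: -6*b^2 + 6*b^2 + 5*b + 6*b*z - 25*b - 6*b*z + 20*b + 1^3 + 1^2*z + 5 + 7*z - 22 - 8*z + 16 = 0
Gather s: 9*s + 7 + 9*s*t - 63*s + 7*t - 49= s*(9*t - 54) + 7*t - 42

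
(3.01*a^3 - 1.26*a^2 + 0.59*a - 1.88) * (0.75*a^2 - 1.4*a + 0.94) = 2.2575*a^5 - 5.159*a^4 + 5.0359*a^3 - 3.4204*a^2 + 3.1866*a - 1.7672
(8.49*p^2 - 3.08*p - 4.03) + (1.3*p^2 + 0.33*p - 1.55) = 9.79*p^2 - 2.75*p - 5.58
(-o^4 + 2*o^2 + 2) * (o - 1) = -o^5 + o^4 + 2*o^3 - 2*o^2 + 2*o - 2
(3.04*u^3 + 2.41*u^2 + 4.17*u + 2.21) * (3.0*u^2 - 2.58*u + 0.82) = 9.12*u^5 - 0.6132*u^4 + 8.785*u^3 - 2.1524*u^2 - 2.2824*u + 1.8122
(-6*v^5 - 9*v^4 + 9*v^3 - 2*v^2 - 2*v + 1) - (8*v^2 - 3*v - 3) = -6*v^5 - 9*v^4 + 9*v^3 - 10*v^2 + v + 4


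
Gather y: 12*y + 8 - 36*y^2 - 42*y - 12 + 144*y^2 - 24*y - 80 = 108*y^2 - 54*y - 84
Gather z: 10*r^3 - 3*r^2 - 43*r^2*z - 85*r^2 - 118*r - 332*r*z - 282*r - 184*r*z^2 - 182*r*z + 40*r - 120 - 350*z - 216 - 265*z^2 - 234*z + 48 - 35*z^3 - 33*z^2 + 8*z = 10*r^3 - 88*r^2 - 360*r - 35*z^3 + z^2*(-184*r - 298) + z*(-43*r^2 - 514*r - 576) - 288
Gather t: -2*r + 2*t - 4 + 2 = -2*r + 2*t - 2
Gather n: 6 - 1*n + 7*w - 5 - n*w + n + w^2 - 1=-n*w + w^2 + 7*w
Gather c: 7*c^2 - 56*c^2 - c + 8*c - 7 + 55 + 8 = -49*c^2 + 7*c + 56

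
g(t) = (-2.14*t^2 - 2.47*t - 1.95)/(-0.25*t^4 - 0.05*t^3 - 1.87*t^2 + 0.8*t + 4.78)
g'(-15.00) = 0.00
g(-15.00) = 0.03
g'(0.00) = -0.45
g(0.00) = -0.41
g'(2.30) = -2.19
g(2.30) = 1.74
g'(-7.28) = 0.03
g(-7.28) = 0.12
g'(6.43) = -0.06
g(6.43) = 0.21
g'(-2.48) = 0.26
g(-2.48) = 0.52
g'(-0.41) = 0.01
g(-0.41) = -0.31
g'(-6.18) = 0.04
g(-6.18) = 0.16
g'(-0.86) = 1.41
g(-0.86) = -0.54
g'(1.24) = -13.67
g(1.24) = -3.76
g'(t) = (-4.28*t - 2.47)/(-0.25*t^4 - 0.05*t^3 - 1.87*t^2 + 0.8*t + 4.78) + (-2.14*t^2 - 2.47*t - 1.95)*(1.0*t^3 + 0.15*t^2 + 3.74*t - 0.8)/(-0.25*t^4 - 0.05*t^3 - 1.87*t^2 + 0.8*t + 4.78)^2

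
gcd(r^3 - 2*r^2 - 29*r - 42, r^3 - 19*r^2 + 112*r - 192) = 1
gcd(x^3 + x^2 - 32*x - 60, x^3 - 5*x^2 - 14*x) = x + 2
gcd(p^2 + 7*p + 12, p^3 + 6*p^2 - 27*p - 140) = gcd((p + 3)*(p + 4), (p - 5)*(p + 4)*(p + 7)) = p + 4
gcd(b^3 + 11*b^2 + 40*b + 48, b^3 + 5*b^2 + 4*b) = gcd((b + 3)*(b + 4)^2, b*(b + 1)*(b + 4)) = b + 4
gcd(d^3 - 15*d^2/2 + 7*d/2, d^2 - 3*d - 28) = d - 7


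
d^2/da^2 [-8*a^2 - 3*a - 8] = -16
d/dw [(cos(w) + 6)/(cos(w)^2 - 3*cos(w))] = (sin(w) - 18*sin(w)/cos(w)^2 + 12*tan(w))/(cos(w) - 3)^2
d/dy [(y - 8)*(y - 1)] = 2*y - 9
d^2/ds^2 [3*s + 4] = 0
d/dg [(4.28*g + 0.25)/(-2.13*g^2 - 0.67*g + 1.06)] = (9.1164*g^2 + 1.065*g + 4.7043)/(4.5369*g^4 + 2.8542*g^3 - 4.0667*g^2 - 1.4204*g + 1.1236)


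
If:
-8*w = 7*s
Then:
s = -8*w/7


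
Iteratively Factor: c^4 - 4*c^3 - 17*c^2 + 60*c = (c + 4)*(c^3 - 8*c^2 + 15*c) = (c - 3)*(c + 4)*(c^2 - 5*c) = (c - 5)*(c - 3)*(c + 4)*(c)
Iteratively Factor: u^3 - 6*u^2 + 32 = (u - 4)*(u^2 - 2*u - 8) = (u - 4)^2*(u + 2)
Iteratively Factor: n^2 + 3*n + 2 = (n + 1)*(n + 2)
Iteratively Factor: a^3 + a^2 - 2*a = (a)*(a^2 + a - 2) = a*(a - 1)*(a + 2)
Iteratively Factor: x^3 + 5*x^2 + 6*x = (x)*(x^2 + 5*x + 6) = x*(x + 2)*(x + 3)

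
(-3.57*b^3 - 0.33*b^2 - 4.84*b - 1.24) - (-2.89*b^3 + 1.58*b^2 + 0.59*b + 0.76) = -0.68*b^3 - 1.91*b^2 - 5.43*b - 2.0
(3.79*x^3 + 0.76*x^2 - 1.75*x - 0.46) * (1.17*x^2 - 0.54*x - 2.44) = 4.4343*x^5 - 1.1574*x^4 - 11.7055*x^3 - 1.4476*x^2 + 4.5184*x + 1.1224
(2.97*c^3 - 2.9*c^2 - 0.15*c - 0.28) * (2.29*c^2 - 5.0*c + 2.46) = 6.8013*c^5 - 21.491*c^4 + 21.4627*c^3 - 7.0252*c^2 + 1.031*c - 0.6888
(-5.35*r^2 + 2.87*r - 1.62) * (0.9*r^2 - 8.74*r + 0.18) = -4.815*r^4 + 49.342*r^3 - 27.5048*r^2 + 14.6754*r - 0.2916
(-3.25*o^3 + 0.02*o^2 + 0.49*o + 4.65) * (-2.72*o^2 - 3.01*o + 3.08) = 8.84*o^5 + 9.7281*o^4 - 11.403*o^3 - 14.0613*o^2 - 12.4873*o + 14.322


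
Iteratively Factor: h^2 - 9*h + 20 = (h - 4)*(h - 5)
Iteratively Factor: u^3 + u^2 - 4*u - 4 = (u + 1)*(u^2 - 4) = (u - 2)*(u + 1)*(u + 2)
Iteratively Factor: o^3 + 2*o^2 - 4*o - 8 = (o + 2)*(o^2 - 4) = (o + 2)^2*(o - 2)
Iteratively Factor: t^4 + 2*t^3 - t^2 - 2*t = (t)*(t^3 + 2*t^2 - t - 2) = t*(t + 1)*(t^2 + t - 2) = t*(t - 1)*(t + 1)*(t + 2)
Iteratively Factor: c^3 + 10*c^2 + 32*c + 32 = (c + 4)*(c^2 + 6*c + 8) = (c + 2)*(c + 4)*(c + 4)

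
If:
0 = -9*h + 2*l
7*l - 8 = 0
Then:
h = 16/63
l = 8/7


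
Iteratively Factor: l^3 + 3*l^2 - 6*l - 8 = (l - 2)*(l^2 + 5*l + 4) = (l - 2)*(l + 4)*(l + 1)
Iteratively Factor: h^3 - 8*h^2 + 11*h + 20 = (h - 5)*(h^2 - 3*h - 4) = (h - 5)*(h + 1)*(h - 4)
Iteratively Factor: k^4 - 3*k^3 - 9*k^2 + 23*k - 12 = (k - 1)*(k^3 - 2*k^2 - 11*k + 12) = (k - 1)*(k + 3)*(k^2 - 5*k + 4) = (k - 1)^2*(k + 3)*(k - 4)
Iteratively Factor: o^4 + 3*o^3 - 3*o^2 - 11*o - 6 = (o + 3)*(o^3 - 3*o - 2) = (o + 1)*(o + 3)*(o^2 - o - 2) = (o + 1)^2*(o + 3)*(o - 2)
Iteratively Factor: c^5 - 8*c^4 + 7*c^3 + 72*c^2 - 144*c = (c)*(c^4 - 8*c^3 + 7*c^2 + 72*c - 144) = c*(c - 4)*(c^3 - 4*c^2 - 9*c + 36) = c*(c - 4)^2*(c^2 - 9) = c*(c - 4)^2*(c - 3)*(c + 3)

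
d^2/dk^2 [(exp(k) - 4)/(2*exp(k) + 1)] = (9 - 18*exp(k))*exp(k)/(8*exp(3*k) + 12*exp(2*k) + 6*exp(k) + 1)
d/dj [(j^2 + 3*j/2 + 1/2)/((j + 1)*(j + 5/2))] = 8/(4*j^2 + 20*j + 25)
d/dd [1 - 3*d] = -3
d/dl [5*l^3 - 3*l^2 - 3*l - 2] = 15*l^2 - 6*l - 3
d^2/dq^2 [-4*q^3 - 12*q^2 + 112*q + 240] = -24*q - 24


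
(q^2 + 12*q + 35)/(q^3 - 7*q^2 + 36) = (q^2 + 12*q + 35)/(q^3 - 7*q^2 + 36)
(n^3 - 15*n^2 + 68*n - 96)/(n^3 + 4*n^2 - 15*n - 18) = (n^2 - 12*n + 32)/(n^2 + 7*n + 6)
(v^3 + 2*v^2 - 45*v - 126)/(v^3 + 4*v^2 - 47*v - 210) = (v + 3)/(v + 5)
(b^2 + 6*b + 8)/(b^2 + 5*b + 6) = (b + 4)/(b + 3)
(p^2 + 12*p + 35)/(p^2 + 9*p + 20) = (p + 7)/(p + 4)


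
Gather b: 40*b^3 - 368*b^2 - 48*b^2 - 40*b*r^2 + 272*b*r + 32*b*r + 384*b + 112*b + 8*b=40*b^3 - 416*b^2 + b*(-40*r^2 + 304*r + 504)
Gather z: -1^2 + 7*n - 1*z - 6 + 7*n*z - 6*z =7*n + z*(7*n - 7) - 7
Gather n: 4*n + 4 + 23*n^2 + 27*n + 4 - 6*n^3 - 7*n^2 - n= -6*n^3 + 16*n^2 + 30*n + 8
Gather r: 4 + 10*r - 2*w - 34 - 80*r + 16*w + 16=-70*r + 14*w - 14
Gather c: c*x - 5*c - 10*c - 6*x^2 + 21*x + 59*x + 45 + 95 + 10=c*(x - 15) - 6*x^2 + 80*x + 150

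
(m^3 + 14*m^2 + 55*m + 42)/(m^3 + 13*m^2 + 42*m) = (m + 1)/m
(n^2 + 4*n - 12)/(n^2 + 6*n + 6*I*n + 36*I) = (n - 2)/(n + 6*I)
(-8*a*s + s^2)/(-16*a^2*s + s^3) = (8*a - s)/(16*a^2 - s^2)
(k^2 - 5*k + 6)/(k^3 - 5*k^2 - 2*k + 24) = (k - 2)/(k^2 - 2*k - 8)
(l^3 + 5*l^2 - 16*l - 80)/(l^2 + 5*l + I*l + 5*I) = (l^2 - 16)/(l + I)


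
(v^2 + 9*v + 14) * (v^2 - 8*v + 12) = v^4 + v^3 - 46*v^2 - 4*v + 168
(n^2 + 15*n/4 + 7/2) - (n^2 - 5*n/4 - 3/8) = 5*n + 31/8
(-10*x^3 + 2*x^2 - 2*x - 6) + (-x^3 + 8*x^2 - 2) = -11*x^3 + 10*x^2 - 2*x - 8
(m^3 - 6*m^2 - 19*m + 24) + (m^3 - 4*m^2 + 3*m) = 2*m^3 - 10*m^2 - 16*m + 24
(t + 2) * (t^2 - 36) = t^3 + 2*t^2 - 36*t - 72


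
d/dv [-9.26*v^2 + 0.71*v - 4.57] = 0.71 - 18.52*v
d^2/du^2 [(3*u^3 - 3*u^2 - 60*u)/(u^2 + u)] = -108/(u^3 + 3*u^2 + 3*u + 1)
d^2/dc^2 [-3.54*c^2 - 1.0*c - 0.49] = -7.08000000000000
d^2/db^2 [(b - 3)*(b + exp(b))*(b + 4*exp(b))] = 5*b^2*exp(b) + 16*b*exp(2*b) + 5*b*exp(b) + 6*b - 32*exp(2*b) - 20*exp(b) - 6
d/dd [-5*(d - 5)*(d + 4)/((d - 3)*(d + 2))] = 70*(1 - 2*d)/(d^4 - 2*d^3 - 11*d^2 + 12*d + 36)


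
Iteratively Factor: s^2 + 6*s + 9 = (s + 3)*(s + 3)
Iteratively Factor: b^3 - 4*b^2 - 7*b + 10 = (b - 5)*(b^2 + b - 2) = (b - 5)*(b - 1)*(b + 2)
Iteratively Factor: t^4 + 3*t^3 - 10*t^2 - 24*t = (t)*(t^3 + 3*t^2 - 10*t - 24) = t*(t - 3)*(t^2 + 6*t + 8) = t*(t - 3)*(t + 2)*(t + 4)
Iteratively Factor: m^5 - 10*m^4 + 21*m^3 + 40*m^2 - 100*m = (m + 2)*(m^4 - 12*m^3 + 45*m^2 - 50*m) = m*(m + 2)*(m^3 - 12*m^2 + 45*m - 50) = m*(m - 2)*(m + 2)*(m^2 - 10*m + 25) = m*(m - 5)*(m - 2)*(m + 2)*(m - 5)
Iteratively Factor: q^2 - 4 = (q + 2)*(q - 2)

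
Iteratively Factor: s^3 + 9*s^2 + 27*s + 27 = (s + 3)*(s^2 + 6*s + 9) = (s + 3)^2*(s + 3)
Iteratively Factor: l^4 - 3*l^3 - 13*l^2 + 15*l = (l - 5)*(l^3 + 2*l^2 - 3*l) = (l - 5)*(l + 3)*(l^2 - l) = l*(l - 5)*(l + 3)*(l - 1)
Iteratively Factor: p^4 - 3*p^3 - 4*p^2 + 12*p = (p)*(p^3 - 3*p^2 - 4*p + 12) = p*(p - 2)*(p^2 - p - 6) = p*(p - 3)*(p - 2)*(p + 2)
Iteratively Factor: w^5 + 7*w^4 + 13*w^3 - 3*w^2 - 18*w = (w + 2)*(w^4 + 5*w^3 + 3*w^2 - 9*w) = (w - 1)*(w + 2)*(w^3 + 6*w^2 + 9*w) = (w - 1)*(w + 2)*(w + 3)*(w^2 + 3*w) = w*(w - 1)*(w + 2)*(w + 3)*(w + 3)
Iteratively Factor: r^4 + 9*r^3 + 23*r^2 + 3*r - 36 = (r + 3)*(r^3 + 6*r^2 + 5*r - 12) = (r - 1)*(r + 3)*(r^2 + 7*r + 12) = (r - 1)*(r + 3)*(r + 4)*(r + 3)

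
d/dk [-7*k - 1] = -7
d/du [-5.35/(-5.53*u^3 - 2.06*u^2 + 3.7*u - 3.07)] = (-88.7565*u^2 - 22.042*u + 19.795)/(5.53*u^3 + 2.06*u^2 - 3.7*u + 3.07)^2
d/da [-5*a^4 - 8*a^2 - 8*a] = -20*a^3 - 16*a - 8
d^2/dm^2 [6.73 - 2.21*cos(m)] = 2.21*cos(m)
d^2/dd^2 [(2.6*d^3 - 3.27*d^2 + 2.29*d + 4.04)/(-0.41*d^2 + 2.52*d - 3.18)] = (-20.25509*d^3 + 95.3568600000001*d^2 - 114.79446*d - 11.34372)/(0.068921*d^6 - 1.270836*d^5 + 9.414666*d^4 - 35.716464*d^3 + 73.021068*d^2 - 76.449744*d + 32.157432)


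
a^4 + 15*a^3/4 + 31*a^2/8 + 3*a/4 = a*(a + 1/4)*(a + 3/2)*(a + 2)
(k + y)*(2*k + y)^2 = 4*k^3 + 8*k^2*y + 5*k*y^2 + y^3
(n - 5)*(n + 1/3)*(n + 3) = n^3 - 5*n^2/3 - 47*n/3 - 5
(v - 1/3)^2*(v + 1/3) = v^3 - v^2/3 - v/9 + 1/27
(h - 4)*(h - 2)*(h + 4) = h^3 - 2*h^2 - 16*h + 32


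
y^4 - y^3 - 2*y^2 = y^2*(y - 2)*(y + 1)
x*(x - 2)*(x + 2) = x^3 - 4*x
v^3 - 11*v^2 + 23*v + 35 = (v - 7)*(v - 5)*(v + 1)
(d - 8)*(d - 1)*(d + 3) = d^3 - 6*d^2 - 19*d + 24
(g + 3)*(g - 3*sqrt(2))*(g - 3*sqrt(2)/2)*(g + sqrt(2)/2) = g^4 - 4*sqrt(2)*g^3 + 3*g^3 - 12*sqrt(2)*g^2 + 9*g^2/2 + 9*sqrt(2)*g/2 + 27*g/2 + 27*sqrt(2)/2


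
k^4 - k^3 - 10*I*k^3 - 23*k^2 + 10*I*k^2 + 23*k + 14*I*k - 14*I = (k - 1)*(k - 7*I)*(k - 2*I)*(k - I)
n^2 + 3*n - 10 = (n - 2)*(n + 5)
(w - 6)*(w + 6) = w^2 - 36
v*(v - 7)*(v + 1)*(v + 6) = v^4 - 43*v^2 - 42*v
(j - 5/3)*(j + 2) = j^2 + j/3 - 10/3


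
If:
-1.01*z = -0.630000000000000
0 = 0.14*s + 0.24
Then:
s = -1.71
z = 0.62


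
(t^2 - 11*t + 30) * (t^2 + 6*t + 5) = t^4 - 5*t^3 - 31*t^2 + 125*t + 150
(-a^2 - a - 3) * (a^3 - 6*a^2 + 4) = -a^5 + 5*a^4 + 3*a^3 + 14*a^2 - 4*a - 12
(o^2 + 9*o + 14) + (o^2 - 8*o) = 2*o^2 + o + 14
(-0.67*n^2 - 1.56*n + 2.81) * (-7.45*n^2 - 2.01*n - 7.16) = 4.9915*n^4 + 12.9687*n^3 - 13.0017*n^2 + 5.5215*n - 20.1196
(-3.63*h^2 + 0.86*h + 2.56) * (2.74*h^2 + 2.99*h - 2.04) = -9.9462*h^4 - 8.4973*h^3 + 16.991*h^2 + 5.9*h - 5.2224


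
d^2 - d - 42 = (d - 7)*(d + 6)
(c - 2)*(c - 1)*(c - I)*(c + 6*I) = c^4 - 3*c^3 + 5*I*c^3 + 8*c^2 - 15*I*c^2 - 18*c + 10*I*c + 12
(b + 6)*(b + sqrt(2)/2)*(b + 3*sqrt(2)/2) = b^3 + 2*sqrt(2)*b^2 + 6*b^2 + 3*b/2 + 12*sqrt(2)*b + 9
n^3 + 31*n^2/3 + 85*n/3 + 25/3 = (n + 1/3)*(n + 5)^2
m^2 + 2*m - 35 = (m - 5)*(m + 7)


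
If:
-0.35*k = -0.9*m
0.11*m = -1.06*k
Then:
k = 0.00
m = 0.00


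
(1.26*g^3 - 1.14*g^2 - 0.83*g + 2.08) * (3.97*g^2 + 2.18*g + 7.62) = 5.0022*g^5 - 1.779*g^4 + 3.8209*g^3 - 2.2386*g^2 - 1.7902*g + 15.8496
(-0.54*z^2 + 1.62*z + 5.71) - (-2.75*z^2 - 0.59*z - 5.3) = 2.21*z^2 + 2.21*z + 11.01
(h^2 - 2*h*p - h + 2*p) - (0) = h^2 - 2*h*p - h + 2*p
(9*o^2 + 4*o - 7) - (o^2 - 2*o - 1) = 8*o^2 + 6*o - 6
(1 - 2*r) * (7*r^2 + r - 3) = -14*r^3 + 5*r^2 + 7*r - 3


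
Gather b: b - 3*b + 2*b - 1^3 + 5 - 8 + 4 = 0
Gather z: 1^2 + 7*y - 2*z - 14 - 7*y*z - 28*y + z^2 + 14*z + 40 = -21*y + z^2 + z*(12 - 7*y) + 27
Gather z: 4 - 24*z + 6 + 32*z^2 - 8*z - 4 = 32*z^2 - 32*z + 6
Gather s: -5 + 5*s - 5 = 5*s - 10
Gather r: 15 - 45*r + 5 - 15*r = 20 - 60*r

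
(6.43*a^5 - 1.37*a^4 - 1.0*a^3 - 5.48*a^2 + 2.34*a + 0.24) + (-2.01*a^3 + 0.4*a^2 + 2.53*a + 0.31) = 6.43*a^5 - 1.37*a^4 - 3.01*a^3 - 5.08*a^2 + 4.87*a + 0.55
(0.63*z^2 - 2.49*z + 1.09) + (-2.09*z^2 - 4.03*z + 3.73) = -1.46*z^2 - 6.52*z + 4.82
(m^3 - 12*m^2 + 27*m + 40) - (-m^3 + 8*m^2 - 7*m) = 2*m^3 - 20*m^2 + 34*m + 40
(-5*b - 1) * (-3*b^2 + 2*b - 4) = 15*b^3 - 7*b^2 + 18*b + 4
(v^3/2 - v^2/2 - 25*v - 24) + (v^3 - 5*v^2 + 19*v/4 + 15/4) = 3*v^3/2 - 11*v^2/2 - 81*v/4 - 81/4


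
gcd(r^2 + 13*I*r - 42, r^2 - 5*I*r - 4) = 1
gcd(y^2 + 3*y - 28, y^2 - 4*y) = y - 4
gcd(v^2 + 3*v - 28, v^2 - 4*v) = v - 4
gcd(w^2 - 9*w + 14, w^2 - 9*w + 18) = 1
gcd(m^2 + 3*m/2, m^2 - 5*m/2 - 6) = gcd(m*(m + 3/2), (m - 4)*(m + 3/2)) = m + 3/2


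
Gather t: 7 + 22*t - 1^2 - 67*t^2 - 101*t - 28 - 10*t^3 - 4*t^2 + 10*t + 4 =-10*t^3 - 71*t^2 - 69*t - 18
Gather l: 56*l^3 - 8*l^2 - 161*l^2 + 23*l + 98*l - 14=56*l^3 - 169*l^2 + 121*l - 14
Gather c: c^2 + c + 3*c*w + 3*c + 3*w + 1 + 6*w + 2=c^2 + c*(3*w + 4) + 9*w + 3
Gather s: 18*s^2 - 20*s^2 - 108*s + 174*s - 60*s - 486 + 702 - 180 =-2*s^2 + 6*s + 36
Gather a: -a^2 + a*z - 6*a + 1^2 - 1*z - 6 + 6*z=-a^2 + a*(z - 6) + 5*z - 5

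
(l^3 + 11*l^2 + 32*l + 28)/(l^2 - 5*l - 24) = (l^3 + 11*l^2 + 32*l + 28)/(l^2 - 5*l - 24)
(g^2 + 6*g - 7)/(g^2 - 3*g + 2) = (g + 7)/(g - 2)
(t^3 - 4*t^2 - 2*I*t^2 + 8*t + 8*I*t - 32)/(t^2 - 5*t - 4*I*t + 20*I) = (t^2 + 2*t*(-2 + I) - 8*I)/(t - 5)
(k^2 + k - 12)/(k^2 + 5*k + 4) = (k - 3)/(k + 1)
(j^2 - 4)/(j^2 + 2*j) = (j - 2)/j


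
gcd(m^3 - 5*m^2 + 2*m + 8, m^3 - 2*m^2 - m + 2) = m^2 - m - 2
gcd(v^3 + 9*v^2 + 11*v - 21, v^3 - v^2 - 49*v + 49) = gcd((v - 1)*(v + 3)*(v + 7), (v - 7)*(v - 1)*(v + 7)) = v^2 + 6*v - 7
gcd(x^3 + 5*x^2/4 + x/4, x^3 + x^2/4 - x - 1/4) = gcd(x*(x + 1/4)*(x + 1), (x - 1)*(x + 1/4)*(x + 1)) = x^2 + 5*x/4 + 1/4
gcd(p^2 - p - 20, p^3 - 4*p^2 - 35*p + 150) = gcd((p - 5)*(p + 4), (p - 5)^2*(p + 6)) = p - 5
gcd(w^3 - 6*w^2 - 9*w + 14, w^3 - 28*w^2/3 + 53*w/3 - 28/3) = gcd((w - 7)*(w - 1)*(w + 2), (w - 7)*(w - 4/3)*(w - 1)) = w^2 - 8*w + 7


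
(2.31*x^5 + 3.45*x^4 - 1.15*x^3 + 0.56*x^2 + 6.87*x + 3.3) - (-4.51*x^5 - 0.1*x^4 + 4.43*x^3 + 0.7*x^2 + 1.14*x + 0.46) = 6.82*x^5 + 3.55*x^4 - 5.58*x^3 - 0.14*x^2 + 5.73*x + 2.84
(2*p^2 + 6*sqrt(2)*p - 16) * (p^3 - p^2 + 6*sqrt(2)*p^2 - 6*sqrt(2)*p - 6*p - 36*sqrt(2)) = 2*p^5 - 2*p^4 + 18*sqrt(2)*p^4 - 18*sqrt(2)*p^3 + 44*p^3 - 204*sqrt(2)*p^2 - 56*p^2 - 336*p + 96*sqrt(2)*p + 576*sqrt(2)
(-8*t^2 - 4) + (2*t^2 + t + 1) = -6*t^2 + t - 3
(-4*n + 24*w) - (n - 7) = -5*n + 24*w + 7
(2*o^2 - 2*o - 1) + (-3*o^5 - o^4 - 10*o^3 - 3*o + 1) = -3*o^5 - o^4 - 10*o^3 + 2*o^2 - 5*o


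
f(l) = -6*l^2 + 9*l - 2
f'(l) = 9 - 12*l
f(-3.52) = -108.02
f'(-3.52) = 51.24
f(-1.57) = -30.92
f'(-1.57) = 27.84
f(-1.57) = -30.92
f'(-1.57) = 27.84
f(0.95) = 1.14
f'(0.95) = -2.40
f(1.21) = 0.11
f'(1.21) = -5.52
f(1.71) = -4.15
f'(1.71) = -11.52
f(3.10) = -31.76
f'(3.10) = -28.20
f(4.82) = -98.01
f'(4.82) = -48.84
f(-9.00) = -569.00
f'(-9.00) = 117.00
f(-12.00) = -974.00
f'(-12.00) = 153.00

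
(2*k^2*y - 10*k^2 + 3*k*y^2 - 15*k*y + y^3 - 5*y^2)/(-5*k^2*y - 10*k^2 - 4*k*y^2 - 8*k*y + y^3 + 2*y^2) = (2*k*y - 10*k + y^2 - 5*y)/(-5*k*y - 10*k + y^2 + 2*y)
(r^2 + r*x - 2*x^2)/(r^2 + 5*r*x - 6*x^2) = (r + 2*x)/(r + 6*x)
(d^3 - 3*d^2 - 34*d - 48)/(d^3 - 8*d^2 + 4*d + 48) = (d^2 - 5*d - 24)/(d^2 - 10*d + 24)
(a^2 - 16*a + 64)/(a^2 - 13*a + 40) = (a - 8)/(a - 5)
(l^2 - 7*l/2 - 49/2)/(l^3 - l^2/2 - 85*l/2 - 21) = (2*l + 7)/(2*l^2 + 13*l + 6)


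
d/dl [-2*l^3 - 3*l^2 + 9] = 6*l*(-l - 1)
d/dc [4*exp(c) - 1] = 4*exp(c)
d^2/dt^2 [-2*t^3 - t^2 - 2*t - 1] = -12*t - 2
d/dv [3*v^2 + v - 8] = 6*v + 1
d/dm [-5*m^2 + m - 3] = 1 - 10*m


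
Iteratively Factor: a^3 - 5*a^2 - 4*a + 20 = (a - 2)*(a^2 - 3*a - 10) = (a - 2)*(a + 2)*(a - 5)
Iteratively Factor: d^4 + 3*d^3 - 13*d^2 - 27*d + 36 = (d - 3)*(d^3 + 6*d^2 + 5*d - 12) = (d - 3)*(d + 4)*(d^2 + 2*d - 3) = (d - 3)*(d - 1)*(d + 4)*(d + 3)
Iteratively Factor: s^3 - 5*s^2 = (s - 5)*(s^2) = s*(s - 5)*(s)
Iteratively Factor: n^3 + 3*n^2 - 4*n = (n)*(n^2 + 3*n - 4) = n*(n + 4)*(n - 1)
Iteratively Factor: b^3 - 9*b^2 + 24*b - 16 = (b - 1)*(b^2 - 8*b + 16) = (b - 4)*(b - 1)*(b - 4)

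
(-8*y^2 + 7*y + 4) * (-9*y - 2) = 72*y^3 - 47*y^2 - 50*y - 8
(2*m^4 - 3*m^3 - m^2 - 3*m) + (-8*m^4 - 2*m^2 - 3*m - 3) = -6*m^4 - 3*m^3 - 3*m^2 - 6*m - 3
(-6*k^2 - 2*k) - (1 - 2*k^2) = -4*k^2 - 2*k - 1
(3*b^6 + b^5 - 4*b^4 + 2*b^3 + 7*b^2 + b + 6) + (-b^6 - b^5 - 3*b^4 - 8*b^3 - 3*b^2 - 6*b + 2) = 2*b^6 - 7*b^4 - 6*b^3 + 4*b^2 - 5*b + 8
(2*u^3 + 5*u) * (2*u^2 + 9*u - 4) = 4*u^5 + 18*u^4 + 2*u^3 + 45*u^2 - 20*u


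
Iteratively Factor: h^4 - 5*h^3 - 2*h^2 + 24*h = (h - 4)*(h^3 - h^2 - 6*h) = (h - 4)*(h - 3)*(h^2 + 2*h) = (h - 4)*(h - 3)*(h + 2)*(h)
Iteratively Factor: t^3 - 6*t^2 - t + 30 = (t - 5)*(t^2 - t - 6) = (t - 5)*(t + 2)*(t - 3)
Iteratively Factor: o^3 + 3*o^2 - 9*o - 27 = (o + 3)*(o^2 - 9) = (o + 3)^2*(o - 3)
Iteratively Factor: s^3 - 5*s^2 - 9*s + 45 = (s - 3)*(s^2 - 2*s - 15) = (s - 5)*(s - 3)*(s + 3)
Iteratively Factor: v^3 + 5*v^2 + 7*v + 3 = (v + 1)*(v^2 + 4*v + 3) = (v + 1)*(v + 3)*(v + 1)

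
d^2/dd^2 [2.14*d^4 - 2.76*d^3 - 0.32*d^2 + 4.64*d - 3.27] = 25.68*d^2 - 16.56*d - 0.64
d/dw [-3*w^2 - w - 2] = -6*w - 1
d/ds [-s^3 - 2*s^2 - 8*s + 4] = -3*s^2 - 4*s - 8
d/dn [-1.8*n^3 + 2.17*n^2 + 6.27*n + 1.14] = -5.4*n^2 + 4.34*n + 6.27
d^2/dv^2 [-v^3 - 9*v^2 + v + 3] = -6*v - 18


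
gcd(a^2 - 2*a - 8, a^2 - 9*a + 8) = 1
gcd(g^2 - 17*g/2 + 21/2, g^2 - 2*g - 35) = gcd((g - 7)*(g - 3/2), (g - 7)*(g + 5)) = g - 7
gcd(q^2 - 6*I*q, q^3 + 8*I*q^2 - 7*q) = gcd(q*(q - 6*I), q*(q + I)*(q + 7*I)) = q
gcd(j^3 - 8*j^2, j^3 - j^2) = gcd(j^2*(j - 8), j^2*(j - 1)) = j^2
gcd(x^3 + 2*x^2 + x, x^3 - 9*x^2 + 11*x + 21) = x + 1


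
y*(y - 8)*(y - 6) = y^3 - 14*y^2 + 48*y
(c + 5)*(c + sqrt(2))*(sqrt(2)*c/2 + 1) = sqrt(2)*c^3/2 + 2*c^2 + 5*sqrt(2)*c^2/2 + sqrt(2)*c + 10*c + 5*sqrt(2)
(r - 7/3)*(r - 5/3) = r^2 - 4*r + 35/9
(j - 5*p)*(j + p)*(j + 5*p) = j^3 + j^2*p - 25*j*p^2 - 25*p^3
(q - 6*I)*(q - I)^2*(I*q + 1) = I*q^4 + 9*q^3 - 21*I*q^2 - 19*q + 6*I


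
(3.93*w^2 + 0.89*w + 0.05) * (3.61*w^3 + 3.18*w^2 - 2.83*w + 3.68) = 14.1873*w^5 + 15.7103*w^4 - 8.1112*w^3 + 12.1027*w^2 + 3.1337*w + 0.184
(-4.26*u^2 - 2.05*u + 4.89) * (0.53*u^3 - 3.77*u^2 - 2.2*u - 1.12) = -2.2578*u^5 + 14.9737*u^4 + 19.6922*u^3 - 9.1541*u^2 - 8.462*u - 5.4768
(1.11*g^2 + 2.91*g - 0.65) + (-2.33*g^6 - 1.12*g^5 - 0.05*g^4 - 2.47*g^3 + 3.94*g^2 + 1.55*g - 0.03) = -2.33*g^6 - 1.12*g^5 - 0.05*g^4 - 2.47*g^3 + 5.05*g^2 + 4.46*g - 0.68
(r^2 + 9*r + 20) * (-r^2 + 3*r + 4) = -r^4 - 6*r^3 + 11*r^2 + 96*r + 80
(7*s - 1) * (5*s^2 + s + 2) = 35*s^3 + 2*s^2 + 13*s - 2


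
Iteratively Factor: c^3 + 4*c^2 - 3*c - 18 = (c + 3)*(c^2 + c - 6) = (c - 2)*(c + 3)*(c + 3)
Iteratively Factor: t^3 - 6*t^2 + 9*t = (t - 3)*(t^2 - 3*t) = t*(t - 3)*(t - 3)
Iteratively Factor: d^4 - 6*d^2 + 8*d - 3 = (d - 1)*(d^3 + d^2 - 5*d + 3) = (d - 1)^2*(d^2 + 2*d - 3) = (d - 1)^3*(d + 3)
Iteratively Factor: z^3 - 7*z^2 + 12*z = (z)*(z^2 - 7*z + 12) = z*(z - 4)*(z - 3)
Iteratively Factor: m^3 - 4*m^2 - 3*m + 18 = (m + 2)*(m^2 - 6*m + 9) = (m - 3)*(m + 2)*(m - 3)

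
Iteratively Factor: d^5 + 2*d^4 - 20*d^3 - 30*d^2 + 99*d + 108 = (d + 4)*(d^4 - 2*d^3 - 12*d^2 + 18*d + 27) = (d + 1)*(d + 4)*(d^3 - 3*d^2 - 9*d + 27) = (d - 3)*(d + 1)*(d + 4)*(d^2 - 9) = (d - 3)^2*(d + 1)*(d + 4)*(d + 3)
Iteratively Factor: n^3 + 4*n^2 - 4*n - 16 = (n + 4)*(n^2 - 4) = (n + 2)*(n + 4)*(n - 2)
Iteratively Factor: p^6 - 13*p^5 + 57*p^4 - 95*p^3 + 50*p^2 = (p - 2)*(p^5 - 11*p^4 + 35*p^3 - 25*p^2) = (p - 5)*(p - 2)*(p^4 - 6*p^3 + 5*p^2) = p*(p - 5)*(p - 2)*(p^3 - 6*p^2 + 5*p) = p*(p - 5)^2*(p - 2)*(p^2 - p) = p*(p - 5)^2*(p - 2)*(p - 1)*(p)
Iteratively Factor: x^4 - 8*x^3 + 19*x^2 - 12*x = (x - 1)*(x^3 - 7*x^2 + 12*x) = (x - 3)*(x - 1)*(x^2 - 4*x) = (x - 4)*(x - 3)*(x - 1)*(x)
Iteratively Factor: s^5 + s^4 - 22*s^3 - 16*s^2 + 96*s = (s + 4)*(s^4 - 3*s^3 - 10*s^2 + 24*s) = (s - 4)*(s + 4)*(s^3 + s^2 - 6*s) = s*(s - 4)*(s + 4)*(s^2 + s - 6) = s*(s - 4)*(s + 3)*(s + 4)*(s - 2)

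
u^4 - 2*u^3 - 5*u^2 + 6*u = u*(u - 3)*(u - 1)*(u + 2)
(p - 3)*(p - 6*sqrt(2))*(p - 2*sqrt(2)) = p^3 - 8*sqrt(2)*p^2 - 3*p^2 + 24*p + 24*sqrt(2)*p - 72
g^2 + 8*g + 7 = (g + 1)*(g + 7)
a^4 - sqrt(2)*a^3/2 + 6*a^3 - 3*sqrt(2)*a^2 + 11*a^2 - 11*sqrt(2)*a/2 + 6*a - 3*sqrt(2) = (a + 1)*(a + 2)*(a + 3)*(a - sqrt(2)/2)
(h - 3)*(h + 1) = h^2 - 2*h - 3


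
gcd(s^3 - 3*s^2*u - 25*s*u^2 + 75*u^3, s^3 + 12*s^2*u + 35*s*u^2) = s + 5*u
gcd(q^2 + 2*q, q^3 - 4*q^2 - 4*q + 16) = q + 2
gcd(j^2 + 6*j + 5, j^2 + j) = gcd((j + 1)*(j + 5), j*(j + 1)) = j + 1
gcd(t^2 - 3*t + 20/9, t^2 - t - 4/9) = t - 4/3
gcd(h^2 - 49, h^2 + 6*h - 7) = h + 7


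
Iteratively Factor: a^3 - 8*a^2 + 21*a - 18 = (a - 3)*(a^2 - 5*a + 6) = (a - 3)^2*(a - 2)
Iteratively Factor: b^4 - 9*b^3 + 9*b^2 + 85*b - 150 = (b - 5)*(b^3 - 4*b^2 - 11*b + 30) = (b - 5)^2*(b^2 + b - 6) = (b - 5)^2*(b - 2)*(b + 3)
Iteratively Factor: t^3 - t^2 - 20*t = (t + 4)*(t^2 - 5*t) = (t - 5)*(t + 4)*(t)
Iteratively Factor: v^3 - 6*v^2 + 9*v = (v - 3)*(v^2 - 3*v) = v*(v - 3)*(v - 3)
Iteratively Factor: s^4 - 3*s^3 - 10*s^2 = (s + 2)*(s^3 - 5*s^2) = s*(s + 2)*(s^2 - 5*s) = s*(s - 5)*(s + 2)*(s)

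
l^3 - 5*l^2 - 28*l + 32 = (l - 8)*(l - 1)*(l + 4)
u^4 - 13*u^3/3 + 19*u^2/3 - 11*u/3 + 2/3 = (u - 2)*(u - 1)^2*(u - 1/3)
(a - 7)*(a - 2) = a^2 - 9*a + 14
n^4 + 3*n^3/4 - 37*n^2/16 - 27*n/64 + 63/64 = (n - 1)*(n - 3/4)*(n + 3/4)*(n + 7/4)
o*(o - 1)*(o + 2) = o^3 + o^2 - 2*o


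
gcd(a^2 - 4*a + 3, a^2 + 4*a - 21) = a - 3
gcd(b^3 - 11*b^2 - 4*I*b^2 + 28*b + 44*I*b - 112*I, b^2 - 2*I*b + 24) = 1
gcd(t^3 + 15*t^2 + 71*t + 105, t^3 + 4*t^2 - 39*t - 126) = t^2 + 10*t + 21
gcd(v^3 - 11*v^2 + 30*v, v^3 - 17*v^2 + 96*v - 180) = v^2 - 11*v + 30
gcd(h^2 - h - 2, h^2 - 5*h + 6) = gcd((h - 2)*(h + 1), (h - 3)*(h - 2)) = h - 2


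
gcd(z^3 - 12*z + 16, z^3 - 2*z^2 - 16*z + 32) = z^2 + 2*z - 8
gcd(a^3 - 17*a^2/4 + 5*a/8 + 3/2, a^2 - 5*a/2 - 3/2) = a + 1/2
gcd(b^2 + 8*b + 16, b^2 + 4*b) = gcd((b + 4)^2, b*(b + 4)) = b + 4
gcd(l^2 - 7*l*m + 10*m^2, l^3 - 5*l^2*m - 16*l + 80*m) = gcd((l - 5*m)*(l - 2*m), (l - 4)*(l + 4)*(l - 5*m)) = l - 5*m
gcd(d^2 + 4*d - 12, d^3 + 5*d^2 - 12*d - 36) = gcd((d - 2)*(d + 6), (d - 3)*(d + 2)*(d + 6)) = d + 6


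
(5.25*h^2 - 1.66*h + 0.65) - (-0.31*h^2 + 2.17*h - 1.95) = 5.56*h^2 - 3.83*h + 2.6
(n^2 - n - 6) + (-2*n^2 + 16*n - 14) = -n^2 + 15*n - 20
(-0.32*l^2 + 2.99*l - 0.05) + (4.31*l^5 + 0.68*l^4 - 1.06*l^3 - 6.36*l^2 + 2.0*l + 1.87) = 4.31*l^5 + 0.68*l^4 - 1.06*l^3 - 6.68*l^2 + 4.99*l + 1.82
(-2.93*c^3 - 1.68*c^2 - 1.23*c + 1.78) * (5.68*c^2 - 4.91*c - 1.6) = -16.6424*c^5 + 4.8439*c^4 + 5.9504*c^3 + 18.8377*c^2 - 6.7718*c - 2.848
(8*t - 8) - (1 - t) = 9*t - 9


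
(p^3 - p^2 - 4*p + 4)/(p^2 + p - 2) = p - 2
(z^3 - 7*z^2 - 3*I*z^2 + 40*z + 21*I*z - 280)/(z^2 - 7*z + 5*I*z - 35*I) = z - 8*I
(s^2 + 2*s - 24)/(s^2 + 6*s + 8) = (s^2 + 2*s - 24)/(s^2 + 6*s + 8)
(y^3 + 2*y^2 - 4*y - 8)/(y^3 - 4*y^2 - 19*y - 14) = (y^2 - 4)/(y^2 - 6*y - 7)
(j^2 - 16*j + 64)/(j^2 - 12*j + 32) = (j - 8)/(j - 4)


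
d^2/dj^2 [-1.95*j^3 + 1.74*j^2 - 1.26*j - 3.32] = 3.48 - 11.7*j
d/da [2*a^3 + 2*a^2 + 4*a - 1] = 6*a^2 + 4*a + 4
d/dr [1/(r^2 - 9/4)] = -32*r/(4*r^2 - 9)^2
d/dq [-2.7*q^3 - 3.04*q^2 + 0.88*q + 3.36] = -8.1*q^2 - 6.08*q + 0.88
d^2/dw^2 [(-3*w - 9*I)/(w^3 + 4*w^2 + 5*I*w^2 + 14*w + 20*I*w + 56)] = 6*(-(w + 3*I)*(3*w^2 + 8*w + 10*I*w + 14 + 20*I)^2 + (3*w^2 + 8*w + 10*I*w + (w + 3*I)*(3*w + 4 + 5*I) + 14 + 20*I)*(w^3 + 4*w^2 + 5*I*w^2 + 14*w + 20*I*w + 56))/(w^3 + 4*w^2 + 5*I*w^2 + 14*w + 20*I*w + 56)^3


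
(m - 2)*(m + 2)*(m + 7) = m^3 + 7*m^2 - 4*m - 28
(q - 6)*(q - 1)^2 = q^3 - 8*q^2 + 13*q - 6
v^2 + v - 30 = (v - 5)*(v + 6)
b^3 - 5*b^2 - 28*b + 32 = (b - 8)*(b - 1)*(b + 4)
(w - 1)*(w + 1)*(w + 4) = w^3 + 4*w^2 - w - 4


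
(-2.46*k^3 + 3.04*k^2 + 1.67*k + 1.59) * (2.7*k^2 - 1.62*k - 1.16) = -6.642*k^5 + 12.1932*k^4 + 2.4378*k^3 - 1.9388*k^2 - 4.513*k - 1.8444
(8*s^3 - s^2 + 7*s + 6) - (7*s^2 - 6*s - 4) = 8*s^3 - 8*s^2 + 13*s + 10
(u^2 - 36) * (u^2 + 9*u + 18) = u^4 + 9*u^3 - 18*u^2 - 324*u - 648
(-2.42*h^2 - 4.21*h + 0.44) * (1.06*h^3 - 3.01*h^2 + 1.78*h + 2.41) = -2.5652*h^5 + 2.8216*h^4 + 8.8309*h^3 - 14.6504*h^2 - 9.3629*h + 1.0604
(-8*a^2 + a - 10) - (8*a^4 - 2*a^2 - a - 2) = -8*a^4 - 6*a^2 + 2*a - 8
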